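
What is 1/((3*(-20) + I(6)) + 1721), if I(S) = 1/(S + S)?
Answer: 12/19933 ≈ 0.00060202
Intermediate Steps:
I(S) = 1/(2*S)
1/((3*(-20) + I(6)) + 1721) = 1/((3*(-20) + (1/2)/6) + 1721) = 1/((-60 + (1/2)*(1/6)) + 1721) = 1/((-60 + 1/12) + 1721) = 1/(-719/12 + 1721) = 1/(19933/12) = 12/19933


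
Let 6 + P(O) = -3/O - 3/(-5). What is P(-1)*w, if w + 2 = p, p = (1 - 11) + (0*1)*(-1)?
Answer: 144/5 ≈ 28.800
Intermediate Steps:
P(O) = -27/5 - 3/O (P(O) = -6 + (-3/O - 3/(-5)) = -6 + (-3/O - 3*(-⅕)) = -6 + (-3/O + ⅗) = -6 + (⅗ - 3/O) = -27/5 - 3/O)
p = -10 (p = -10 + 0*(-1) = -10 + 0 = -10)
w = -12 (w = -2 - 10 = -12)
P(-1)*w = (-27/5 - 3/(-1))*(-12) = (-27/5 - 3*(-1))*(-12) = (-27/5 + 3)*(-12) = -12/5*(-12) = 144/5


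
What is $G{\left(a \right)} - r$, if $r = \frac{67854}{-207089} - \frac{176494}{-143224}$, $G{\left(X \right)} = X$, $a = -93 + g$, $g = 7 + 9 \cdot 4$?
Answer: $- \frac{754918695735}{14830057468} \approx -50.905$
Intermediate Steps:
$g = 43$ ($g = 7 + 36 = 43$)
$a = -50$ ($a = -93 + 43 = -50$)
$r = \frac{13415822335}{14830057468}$ ($r = 67854 \left(- \frac{1}{207089}\right) - - \frac{88247}{71612} = - \frac{67854}{207089} + \frac{88247}{71612} = \frac{13415822335}{14830057468} \approx 0.90464$)
$G{\left(a \right)} - r = -50 - \frac{13415822335}{14830057468} = - \frac{754918695735}{14830057468}$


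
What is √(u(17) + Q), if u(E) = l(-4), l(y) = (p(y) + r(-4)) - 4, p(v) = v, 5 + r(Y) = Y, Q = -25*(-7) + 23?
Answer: √181 ≈ 13.454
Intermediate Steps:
Q = 198 (Q = 175 + 23 = 198)
r(Y) = -5 + Y
l(y) = -13 + y (l(y) = (y + (-5 - 4)) - 4 = (y - 9) - 4 = (-9 + y) - 4 = -13 + y)
u(E) = -17 (u(E) = -13 - 4 = -17)
√(u(17) + Q) = √(-17 + 198) = √181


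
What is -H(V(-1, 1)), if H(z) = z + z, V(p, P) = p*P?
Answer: 2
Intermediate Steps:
V(p, P) = P*p
H(z) = 2*z
-H(V(-1, 1)) = -2*1*(-1) = -2*(-1) = -1*(-2) = 2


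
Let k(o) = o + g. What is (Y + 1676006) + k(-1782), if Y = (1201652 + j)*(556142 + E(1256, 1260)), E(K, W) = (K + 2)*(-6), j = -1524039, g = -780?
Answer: -176857900434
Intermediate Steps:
E(K, W) = -12 - 6*K (E(K, W) = (2 + K)*(-6) = -12 - 6*K)
Y = -176859573878 (Y = (1201652 - 1524039)*(556142 + (-12 - 6*1256)) = -322387*(556142 + (-12 - 7536)) = -322387*(556142 - 7548) = -322387*548594 = -176859573878)
k(o) = -780 + o (k(o) = o - 780 = -780 + o)
(Y + 1676006) + k(-1782) = (-176859573878 + 1676006) + (-780 - 1782) = -176857897872 - 2562 = -176857900434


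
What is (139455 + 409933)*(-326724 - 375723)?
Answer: -385915952436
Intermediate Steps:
(139455 + 409933)*(-326724 - 375723) = 549388*(-702447) = -385915952436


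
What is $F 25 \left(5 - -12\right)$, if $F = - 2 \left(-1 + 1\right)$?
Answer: $0$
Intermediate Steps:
$F = 0$ ($F = \left(-2\right) 0 = 0$)
$F 25 \left(5 - -12\right) = 0 \cdot 25 \left(5 - -12\right) = 0 \left(5 + 12\right) = 0 \cdot 17 = 0$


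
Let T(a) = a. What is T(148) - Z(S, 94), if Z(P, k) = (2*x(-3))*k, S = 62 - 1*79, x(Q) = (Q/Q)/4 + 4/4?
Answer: -87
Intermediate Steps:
x(Q) = 5/4 (x(Q) = 1*(1/4) + 4*(1/4) = 1/4 + 1 = 5/4)
S = -17 (S = 62 - 79 = -17)
Z(P, k) = 5*k/2 (Z(P, k) = (2*(5/4))*k = 5*k/2)
T(148) - Z(S, 94) = 148 - 5*94/2 = 148 - 1*235 = 148 - 235 = -87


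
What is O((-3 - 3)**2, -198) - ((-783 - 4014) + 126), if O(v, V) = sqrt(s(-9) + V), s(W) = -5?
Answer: 4671 + I*sqrt(203) ≈ 4671.0 + 14.248*I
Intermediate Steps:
O(v, V) = sqrt(-5 + V)
O((-3 - 3)**2, -198) - ((-783 - 4014) + 126) = sqrt(-5 - 198) - ((-783 - 4014) + 126) = sqrt(-203) - (-4797 + 126) = I*sqrt(203) - 1*(-4671) = I*sqrt(203) + 4671 = 4671 + I*sqrt(203)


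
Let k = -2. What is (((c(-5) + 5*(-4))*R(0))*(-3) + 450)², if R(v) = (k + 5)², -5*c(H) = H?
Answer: 927369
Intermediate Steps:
c(H) = -H/5
R(v) = 9 (R(v) = (-2 + 5)² = 3² = 9)
(((c(-5) + 5*(-4))*R(0))*(-3) + 450)² = (((-⅕*(-5) + 5*(-4))*9)*(-3) + 450)² = (((1 - 20)*9)*(-3) + 450)² = (-19*9*(-3) + 450)² = (-171*(-3) + 450)² = (513 + 450)² = 963² = 927369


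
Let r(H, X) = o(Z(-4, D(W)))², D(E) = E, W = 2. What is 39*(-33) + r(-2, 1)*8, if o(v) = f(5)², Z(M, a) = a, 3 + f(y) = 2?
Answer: -1279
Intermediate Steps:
f(y) = -1 (f(y) = -3 + 2 = -1)
o(v) = 1 (o(v) = (-1)² = 1)
r(H, X) = 1 (r(H, X) = 1² = 1)
39*(-33) + r(-2, 1)*8 = 39*(-33) + 1*8 = -1287 + 8 = -1279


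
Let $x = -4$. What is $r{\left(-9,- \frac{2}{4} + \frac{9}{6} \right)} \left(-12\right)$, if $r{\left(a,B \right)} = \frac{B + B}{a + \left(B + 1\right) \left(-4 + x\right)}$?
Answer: $\frac{24}{25} \approx 0.96$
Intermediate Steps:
$r{\left(a,B \right)} = \frac{2 B}{-8 + a - 8 B}$ ($r{\left(a,B \right)} = \frac{B + B}{a + \left(B + 1\right) \left(-4 - 4\right)} = \frac{2 B}{a + \left(1 + B\right) \left(-8\right)} = \frac{2 B}{a - \left(8 + 8 B\right)} = \frac{2 B}{-8 + a - 8 B}$)
$r{\left(-9,- \frac{2}{4} + \frac{9}{6} \right)} \left(-12\right) = \frac{2 \left(- \frac{2}{4} + \frac{9}{6}\right)}{-8 - 9 - 8 \left(- \frac{2}{4} + \frac{9}{6}\right)} \left(-12\right) = \frac{2 \left(\left(-2\right) \frac{1}{4} + 9 \cdot \frac{1}{6}\right)}{-8 - 9 - 8 \left(\left(-2\right) \frac{1}{4} + 9 \cdot \frac{1}{6}\right)} \left(-12\right) = \frac{2 \left(- \frac{1}{2} + \frac{3}{2}\right)}{-8 - 9 - 8 \left(- \frac{1}{2} + \frac{3}{2}\right)} \left(-12\right) = 2 \cdot 1 \frac{1}{-8 - 9 - 8} \left(-12\right) = 2 \cdot 1 \frac{1}{-25} \left(-12\right) = 2 \cdot 1 \left(- \frac{1}{25}\right) \left(-12\right) = \left(- \frac{2}{25}\right) \left(-12\right) = \frac{24}{25}$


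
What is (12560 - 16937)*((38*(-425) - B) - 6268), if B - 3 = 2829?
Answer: 110519250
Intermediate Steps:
B = 2832 (B = 3 + 2829 = 2832)
(12560 - 16937)*((38*(-425) - B) - 6268) = (12560 - 16937)*((38*(-425) - 1*2832) - 6268) = -4377*((-16150 - 2832) - 6268) = -4377*(-18982 - 6268) = -4377*(-25250) = 110519250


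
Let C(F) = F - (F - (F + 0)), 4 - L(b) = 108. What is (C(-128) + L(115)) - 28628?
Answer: -28860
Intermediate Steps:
L(b) = -104 (L(b) = 4 - 1*108 = 4 - 108 = -104)
C(F) = F (C(F) = F - (F - F) = F - 1*0 = F + 0 = F)
(C(-128) + L(115)) - 28628 = (-128 - 104) - 28628 = -232 - 28628 = -28860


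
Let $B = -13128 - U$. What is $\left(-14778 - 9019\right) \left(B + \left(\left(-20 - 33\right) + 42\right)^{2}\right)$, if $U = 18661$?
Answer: $753603396$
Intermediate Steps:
$B = -31789$ ($B = -13128 - 18661 = -31789$)
$\left(-14778 - 9019\right) \left(B + \left(\left(-20 - 33\right) + 42\right)^{2}\right) = \left(-14778 - 9019\right) \left(-31789 + \left(\left(-20 - 33\right) + 42\right)^{2}\right) = - 23797 \left(-31789 + \left(-53 + 42\right)^{2}\right) = - 23797 \left(-31789 + \left(-11\right)^{2}\right) = - 23797 \left(-31789 + 121\right) = \left(-23797\right) \left(-31668\right) = 753603396$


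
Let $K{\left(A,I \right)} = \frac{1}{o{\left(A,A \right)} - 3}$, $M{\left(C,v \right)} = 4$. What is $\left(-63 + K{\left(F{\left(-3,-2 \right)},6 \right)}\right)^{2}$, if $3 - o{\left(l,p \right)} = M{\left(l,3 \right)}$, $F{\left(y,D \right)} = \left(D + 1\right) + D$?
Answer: $\frac{64009}{16} \approx 4000.6$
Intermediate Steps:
$F{\left(y,D \right)} = 1 + 2 D$ ($F{\left(y,D \right)} = \left(1 + D\right) + D = 1 + 2 D$)
$o{\left(l,p \right)} = -1$ ($o{\left(l,p \right)} = 3 - 4 = -1$)
$K{\left(A,I \right)} = - \frac{1}{4}$ ($K{\left(A,I \right)} = \frac{1}{-1 - 3} = \frac{1}{-4} = - \frac{1}{4}$)
$\left(-63 + K{\left(F{\left(-3,-2 \right)},6 \right)}\right)^{2} = \left(-63 - \frac{1}{4}\right)^{2} = \left(- \frac{253}{4}\right)^{2} = \frac{64009}{16}$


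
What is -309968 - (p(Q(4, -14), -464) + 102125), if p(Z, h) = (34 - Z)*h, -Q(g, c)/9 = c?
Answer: -454781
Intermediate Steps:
Q(g, c) = -9*c
p(Z, h) = h*(34 - Z)
-309968 - (p(Q(4, -14), -464) + 102125) = -309968 - (-464*(34 - (-9)*(-14)) + 102125) = -309968 - (-464*(34 - 1*126) + 102125) = -309968 - (-464*(34 - 126) + 102125) = -309968 - (-464*(-92) + 102125) = -309968 - (42688 + 102125) = -309968 - 1*144813 = -309968 - 144813 = -454781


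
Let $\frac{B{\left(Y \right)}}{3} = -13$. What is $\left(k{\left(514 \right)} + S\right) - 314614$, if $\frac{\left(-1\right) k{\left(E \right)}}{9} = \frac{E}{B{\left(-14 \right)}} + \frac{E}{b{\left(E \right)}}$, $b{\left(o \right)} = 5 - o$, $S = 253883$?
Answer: $- \frac{401012011}{6617} \approx -60603.0$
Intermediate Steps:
$B{\left(Y \right)} = -39$ ($B{\left(Y \right)} = 3 \left(-13\right) = -39$)
$k{\left(E \right)} = \frac{3 E}{13} - \frac{9 E}{5 - E}$ ($k{\left(E \right)} = - 9 \left(\frac{E}{-39} + \frac{E}{5 - E}\right) = - 9 \left(E \left(- \frac{1}{39}\right) + \frac{E}{5 - E}\right) = - 9 \left(- \frac{E}{39} + \frac{E}{5 - E}\right) = \frac{3 E}{13} - \frac{9 E}{5 - E}$)
$\left(k{\left(514 \right)} + S\right) - 314614 = \left(\frac{3}{13} \cdot 514 \frac{1}{-5 + 514} \left(34 + 514\right) + 253883\right) - 314614 = \left(\frac{3}{13} \cdot 514 \cdot \frac{1}{509} \cdot 548 + 253883\right) - 314614 = \left(\frac{845016}{6617} + 253883\right) - 314614 = \frac{1680788827}{6617} - 314614 = - \frac{401012011}{6617}$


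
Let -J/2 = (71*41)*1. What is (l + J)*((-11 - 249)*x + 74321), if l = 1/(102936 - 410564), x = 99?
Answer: -87009067352077/307628 ≈ -2.8284e+8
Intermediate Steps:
J = -5822 (J = -2*71*41 = -5822 ≈ -5822.0)
l = -1/307628 (l = 1/(-307628) = -1/307628 ≈ -3.2507e-6)
(l + J)*((-11 - 249)*x + 74321) = (-1/307628 - 5822)*((-11 - 249)*99 + 74321) = -1791010217*(-260*99 + 74321)/307628 = -1791010217*(-25740 + 74321)/307628 = -1791010217/307628*48581 = -87009067352077/307628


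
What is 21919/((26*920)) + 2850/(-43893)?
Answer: 12955343/15216240 ≈ 0.85142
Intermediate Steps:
21919/((26*920)) + 2850/(-43893) = 21919/23920 + 2850*(-1/43893) = 21919*(1/23920) - 950/14631 = 953/1040 - 950/14631 = 12955343/15216240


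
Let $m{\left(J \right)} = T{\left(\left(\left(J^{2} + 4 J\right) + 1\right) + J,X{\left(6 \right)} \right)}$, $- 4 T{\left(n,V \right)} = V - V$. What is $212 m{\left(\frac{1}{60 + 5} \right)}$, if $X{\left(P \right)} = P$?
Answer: $0$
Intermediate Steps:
$T{\left(n,V \right)} = 0$ ($T{\left(n,V \right)} = - \frac{V - V}{4} = \left(- \frac{1}{4}\right) 0 = 0$)
$m{\left(J \right)} = 0$
$212 m{\left(\frac{1}{60 + 5} \right)} = 212 \cdot 0 = 0$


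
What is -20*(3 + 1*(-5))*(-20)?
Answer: -800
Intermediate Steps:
-20*(3 + 1*(-5))*(-20) = -20*(3 - 5)*(-20) = -20*(-2)*(-20) = 40*(-20) = -800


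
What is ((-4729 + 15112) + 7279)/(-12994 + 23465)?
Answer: 17662/10471 ≈ 1.6868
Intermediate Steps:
((-4729 + 15112) + 7279)/(-12994 + 23465) = (10383 + 7279)/10471 = 17662*(1/10471) = 17662/10471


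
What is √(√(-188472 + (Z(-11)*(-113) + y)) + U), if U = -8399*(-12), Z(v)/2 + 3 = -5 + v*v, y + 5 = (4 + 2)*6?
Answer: √(100788 + I*√213979) ≈ 317.47 + 0.7285*I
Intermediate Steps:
y = 31 (y = -5 + (4 + 2)*6 = -5 + 6*6 = -5 + 36 = 31)
Z(v) = -16 + 2*v² (Z(v) = -6 + 2*(-5 + v*v) = -6 + 2*(-5 + v²) = -6 + (-10 + 2*v²) = -16 + 2*v²)
U = 100788
√(√(-188472 + (Z(-11)*(-113) + y)) + U) = √(√(-188472 + ((-16 + 2*(-11)²)*(-113) + 31)) + 100788) = √(√(-188472 + ((-16 + 2*121)*(-113) + 31)) + 100788) = √(√(-188472 + ((-16 + 242)*(-113) + 31)) + 100788) = √(√(-188472 + (226*(-113) + 31)) + 100788) = √(√(-188472 + (-25538 + 31)) + 100788) = √(√(-188472 - 25507) + 100788) = √(√(-213979) + 100788) = √(I*√213979 + 100788) = √(100788 + I*√213979)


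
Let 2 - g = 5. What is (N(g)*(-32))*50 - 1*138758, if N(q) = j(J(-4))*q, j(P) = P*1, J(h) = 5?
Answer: -114758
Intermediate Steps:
g = -3 (g = 2 - 1*5 = 2 - 5 = -3)
j(P) = P
N(q) = 5*q
(N(g)*(-32))*50 - 1*138758 = ((5*(-3))*(-32))*50 - 1*138758 = -15*(-32)*50 - 138758 = 480*50 - 138758 = 24000 - 138758 = -114758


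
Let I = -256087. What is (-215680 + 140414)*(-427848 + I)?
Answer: 51477051710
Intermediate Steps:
(-215680 + 140414)*(-427848 + I) = (-215680 + 140414)*(-427848 - 256087) = -75266*(-683935) = 51477051710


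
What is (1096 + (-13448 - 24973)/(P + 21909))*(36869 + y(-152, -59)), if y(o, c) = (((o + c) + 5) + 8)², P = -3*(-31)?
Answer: 610505375761/7334 ≈ 8.3243e+7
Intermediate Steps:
P = 93
y(o, c) = (13 + c + o)² (y(o, c) = (((c + o) + 5) + 8)² = ((5 + c + o) + 8)² = (13 + c + o)²)
(1096 + (-13448 - 24973)/(P + 21909))*(36869 + y(-152, -59)) = (1096 + (-13448 - 24973)/(93 + 21909))*(36869 + (13 - 59 - 152)²) = (1096 - 38421/22002)*(36869 + (-198)²) = (1096 - 38421*1/22002)*(36869 + 39204) = (1096 - 12807/7334)*76073 = (8025257/7334)*76073 = 610505375761/7334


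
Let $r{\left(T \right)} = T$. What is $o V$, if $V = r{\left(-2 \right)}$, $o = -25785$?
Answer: $51570$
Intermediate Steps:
$V = -2$
$o V = \left(-25785\right) \left(-2\right) = 51570$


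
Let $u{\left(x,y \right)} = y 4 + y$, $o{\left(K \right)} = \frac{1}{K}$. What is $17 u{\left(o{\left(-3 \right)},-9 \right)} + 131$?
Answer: $-634$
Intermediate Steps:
$u{\left(x,y \right)} = 5 y$ ($u{\left(x,y \right)} = 4 y + y = 5 y$)
$17 u{\left(o{\left(-3 \right)},-9 \right)} + 131 = 17 \cdot 5 \left(-9\right) + 131 = 17 \left(-45\right) + 131 = -765 + 131 = -634$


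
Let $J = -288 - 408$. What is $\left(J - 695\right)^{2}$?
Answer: $1934881$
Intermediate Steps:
$J = -696$
$\left(J - 695\right)^{2} = \left(-696 - 695\right)^{2} = \left(-1391\right)^{2} = 1934881$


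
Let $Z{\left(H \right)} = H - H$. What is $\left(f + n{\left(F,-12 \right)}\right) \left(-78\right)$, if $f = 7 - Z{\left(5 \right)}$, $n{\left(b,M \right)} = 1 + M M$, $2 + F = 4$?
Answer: $-11856$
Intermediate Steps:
$F = 2$ ($F = -2 + 4 = 2$)
$Z{\left(H \right)} = 0$
$n{\left(b,M \right)} = 1 + M^{2}$
$f = 7$ ($f = 7 - 0 = 7 + 0 = 7$)
$\left(f + n{\left(F,-12 \right)}\right) \left(-78\right) = \left(7 + \left(1 + \left(-12\right)^{2}\right)\right) \left(-78\right) = \left(7 + \left(1 + 144\right)\right) \left(-78\right) = \left(7 + 145\right) \left(-78\right) = 152 \left(-78\right) = -11856$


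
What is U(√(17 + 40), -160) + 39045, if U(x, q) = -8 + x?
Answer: 39037 + √57 ≈ 39045.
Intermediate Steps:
U(√(17 + 40), -160) + 39045 = (-8 + √(17 + 40)) + 39045 = (-8 + √57) + 39045 = 39037 + √57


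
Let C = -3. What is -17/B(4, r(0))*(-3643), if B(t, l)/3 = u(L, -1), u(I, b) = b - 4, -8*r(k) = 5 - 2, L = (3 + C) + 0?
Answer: -61931/15 ≈ -4128.7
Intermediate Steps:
L = 0 (L = (3 - 3) + 0 = 0 + 0 = 0)
r(k) = -3/8 (r(k) = -(5 - 2)/8 = -⅛*3 = -3/8)
u(I, b) = -4 + b
B(t, l) = -15 (B(t, l) = 3*(-4 - 1) = 3*(-5) = -15)
-17/B(4, r(0))*(-3643) = -17/(-15)*(-3643) = -17*(-1/15)*(-3643) = (17/15)*(-3643) = -61931/15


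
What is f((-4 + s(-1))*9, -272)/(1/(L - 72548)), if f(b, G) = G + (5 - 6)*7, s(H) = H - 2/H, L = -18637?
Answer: 25440615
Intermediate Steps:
f(b, G) = -7 + G (f(b, G) = G - 1*7 = G - 7 = -7 + G)
f((-4 + s(-1))*9, -272)/(1/(L - 72548)) = (-7 - 272)/(1/(-18637 - 72548)) = -279/(1/(-91185)) = -279/(-1/91185) = -279*(-91185) = 25440615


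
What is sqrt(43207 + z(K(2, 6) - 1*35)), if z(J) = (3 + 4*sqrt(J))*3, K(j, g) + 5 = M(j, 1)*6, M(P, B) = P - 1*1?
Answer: 2*sqrt(10804 + 3*I*sqrt(34)) ≈ 207.88 + 0.16829*I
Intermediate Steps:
M(P, B) = -1 + P (M(P, B) = P - 1 = -1 + P)
K(j, g) = -11 + 6*j (K(j, g) = -5 + (-1 + j)*6 = -5 + (-6 + 6*j) = -11 + 6*j)
z(J) = 9 + 12*sqrt(J)
sqrt(43207 + z(K(2, 6) - 1*35)) = sqrt(43207 + (9 + 12*sqrt((-11 + 6*2) - 1*35))) = sqrt(43207 + (9 + 12*sqrt((-11 + 12) - 35))) = sqrt(43207 + (9 + 12*sqrt(1 - 35))) = sqrt(43207 + (9 + 12*sqrt(-34))) = sqrt(43207 + (9 + 12*(I*sqrt(34)))) = sqrt(43207 + (9 + 12*I*sqrt(34))) = sqrt(43216 + 12*I*sqrt(34))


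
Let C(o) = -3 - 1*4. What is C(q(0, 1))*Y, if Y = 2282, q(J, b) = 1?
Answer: -15974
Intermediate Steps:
C(o) = -7 (C(o) = -3 - 4 = -7)
C(q(0, 1))*Y = -7*2282 = -15974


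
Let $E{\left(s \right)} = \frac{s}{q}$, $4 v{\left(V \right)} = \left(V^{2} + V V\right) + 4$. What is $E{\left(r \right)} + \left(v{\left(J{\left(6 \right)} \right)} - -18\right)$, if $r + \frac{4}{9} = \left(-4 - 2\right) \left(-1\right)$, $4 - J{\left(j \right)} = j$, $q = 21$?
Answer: $\frac{4019}{189} \approx 21.265$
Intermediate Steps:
$J{\left(j \right)} = 4 - j$
$r = \frac{50}{9}$ ($r = - \frac{4}{9} + \left(-4 - 2\right) \left(-1\right) = - \frac{4}{9} - -6 = - \frac{4}{9} + 6 = \frac{50}{9} \approx 5.5556$)
$v{\left(V \right)} = 1 + \frac{V^{2}}{2}$ ($v{\left(V \right)} = \frac{\left(V^{2} + V V\right) + 4}{4} = \frac{\left(V^{2} + V^{2}\right) + 4}{4} = \frac{2 V^{2} + 4}{4} = \frac{4 + 2 V^{2}}{4} = 1 + \frac{V^{2}}{2}$)
$E{\left(s \right)} = \frac{s}{21}$
$E{\left(r \right)} + \left(v{\left(J{\left(6 \right)} \right)} - -18\right) = \frac{1}{21} \cdot \frac{50}{9} + \left(\left(1 + \frac{\left(4 - 6\right)^{2}}{2}\right) - -18\right) = \frac{50}{189} + \left(\left(1 + \frac{\left(4 - 6\right)^{2}}{2}\right) + 18\right) = \frac{50}{189} + \left(\left(1 + \frac{\left(-2\right)^{2}}{2}\right) + 18\right) = \frac{50}{189} + \left(\left(1 + \frac{1}{2} \cdot 4\right) + 18\right) = \frac{50}{189} + \left(\left(1 + 2\right) + 18\right) = \frac{50}{189} + \left(3 + 18\right) = \frac{50}{189} + 21 = \frac{4019}{189}$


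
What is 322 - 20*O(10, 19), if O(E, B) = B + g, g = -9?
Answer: 122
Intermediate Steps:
O(E, B) = -9 + B (O(E, B) = B - 9 = -9 + B)
322 - 20*O(10, 19) = 322 - 20*(-9 + 19) = 322 - 20*10 = 322 - 200 = 122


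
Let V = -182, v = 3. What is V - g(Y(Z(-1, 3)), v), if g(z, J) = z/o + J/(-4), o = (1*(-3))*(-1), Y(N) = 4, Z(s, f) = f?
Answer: -2191/12 ≈ -182.58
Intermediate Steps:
o = 3 (o = -3*(-1) = 3)
g(z, J) = -J/4 + z/3 (g(z, J) = z/3 + J/(-4) = z*(⅓) + J*(-¼) = z/3 - J/4 = -J/4 + z/3)
V - g(Y(Z(-1, 3)), v) = -182 - (-¼*3 + (⅓)*4) = -182 - (-¾ + 4/3) = -182 - 1*7/12 = -182 - 7/12 = -2191/12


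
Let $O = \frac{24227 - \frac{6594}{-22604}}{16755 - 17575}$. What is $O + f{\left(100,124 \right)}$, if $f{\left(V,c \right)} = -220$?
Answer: $- \frac{2312697651}{9267640} \approx -249.55$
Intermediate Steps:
$O = - \frac{273816851}{9267640}$ ($O = \frac{24227 - - \frac{3297}{11302}}{-820} = \left(24227 + \frac{3297}{11302}\right) \left(- \frac{1}{820}\right) = \frac{273816851}{11302} \left(- \frac{1}{820}\right) = - \frac{273816851}{9267640} \approx -29.545$)
$O + f{\left(100,124 \right)} = - \frac{273816851}{9267640} - 220 = - \frac{2312697651}{9267640}$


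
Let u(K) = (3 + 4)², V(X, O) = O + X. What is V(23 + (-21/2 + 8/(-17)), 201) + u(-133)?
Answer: 8909/34 ≈ 262.03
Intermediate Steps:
u(K) = 49 (u(K) = 7² = 49)
V(23 + (-21/2 + 8/(-17)), 201) + u(-133) = (201 + (23 + (-21/2 + 8/(-17)))) + 49 = (201 + (23 + (-21*½ + 8*(-1/17)))) + 49 = (201 + (23 + (-21/2 - 8/17))) + 49 = (201 + (23 - 373/34)) + 49 = (201 + 409/34) + 49 = 7243/34 + 49 = 8909/34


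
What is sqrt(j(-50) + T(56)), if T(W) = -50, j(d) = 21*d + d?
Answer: 5*I*sqrt(46) ≈ 33.912*I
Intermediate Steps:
j(d) = 22*d
sqrt(j(-50) + T(56)) = sqrt(22*(-50) - 50) = sqrt(-1100 - 50) = sqrt(-1150) = 5*I*sqrt(46)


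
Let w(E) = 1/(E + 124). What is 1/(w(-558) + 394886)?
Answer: 434/171380523 ≈ 2.5324e-6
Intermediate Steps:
w(E) = 1/(124 + E)
1/(w(-558) + 394886) = 1/(1/(124 - 558) + 394886) = 1/(1/(-434) + 394886) = 1/(-1/434 + 394886) = 1/(171380523/434) = 434/171380523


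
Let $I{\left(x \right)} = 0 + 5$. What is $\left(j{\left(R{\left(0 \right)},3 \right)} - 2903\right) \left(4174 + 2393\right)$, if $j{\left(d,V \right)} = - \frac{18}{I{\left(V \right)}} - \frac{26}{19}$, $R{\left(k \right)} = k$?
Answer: $- \frac{1814179719}{95} \approx -1.9097 \cdot 10^{7}$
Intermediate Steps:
$I{\left(x \right)} = 5$
$j{\left(d,V \right)} = - \frac{472}{95}$ ($j{\left(d,V \right)} = - \frac{18}{5} - \frac{26}{19} = - \frac{472}{95}$)
$\left(j{\left(R{\left(0 \right)},3 \right)} - 2903\right) \left(4174 + 2393\right) = \left(- \frac{472}{95} - 2903\right) \left(4174 + 2393\right) = \left(- \frac{276257}{95}\right) 6567 = - \frac{1814179719}{95}$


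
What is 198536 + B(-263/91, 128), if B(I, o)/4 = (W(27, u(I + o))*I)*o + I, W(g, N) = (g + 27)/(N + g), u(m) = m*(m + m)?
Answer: 173602711215172/874476421 ≈ 1.9852e+5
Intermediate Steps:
u(m) = 2*m**2 (u(m) = m*(2*m) = 2*m**2)
W(g, N) = (27 + g)/(N + g)
B(I, o) = 4*I + 216*I*o/(27 + 2*(I + o)**2) (B(I, o) = 4*((((27 + 27)/(2*(I + o)**2 + 27))*I)*o + I) = 4*(((54/(27 + 2*(I + o)**2))*I)*o + I) = 4*((54*I/(27 + 2*(I + o)**2))*o + I) = 4*(54*I*o/(27 + 2*(I + o)**2) + I) = 4*(I + 54*I*o/(27 + 2*(I + o)**2)) = 4*I + 216*I*o/(27 + 2*(I + o)**2))
198536 + B(-263/91, 128) = 198536 + 4*(-263/91)*(27 + 2*(-263/91 + 128)**2 + 54*128)/(27 + 2*(-263/91 + 128)**2) = 198536 + 4*(-263*1/91)*(27 + 2*(-263*1/91 + 128)**2 + 6912)/(27 + 2*(-263*1/91 + 128)**2) = 198536 + 4*(-263/91)*(27 + 2*(-263/91 + 128)**2 + 6912)/(27 + 2*(-263/91 + 128)**2) = 198536 + 4*(-263/91)*(27 + 2*(11385/91)**2 + 6912)/(27 + 2*(11385/91)**2) = 198536 + 4*(-263/91)*(27 + 2*(129618225/8281) + 6912)/(27 + 2*(129618225/8281)) = 198536 + 4*(-263/91)*(27 + 259236450/8281 + 6912)/(27 + 259236450/8281) = 198536 + 4*(-263/91)*(316698309/8281)/(259460037/8281) = 198536 + 4*(-263/91)*(8281/259460037)*(316698309/8281) = 198536 - 12339504484/874476421 = 173602711215172/874476421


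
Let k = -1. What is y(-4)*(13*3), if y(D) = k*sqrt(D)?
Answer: -78*I ≈ -78.0*I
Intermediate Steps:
y(D) = -sqrt(D)
y(-4)*(13*3) = (-sqrt(-4))*(13*3) = -2*I*39 = -78*I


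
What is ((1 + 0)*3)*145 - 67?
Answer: 368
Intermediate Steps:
((1 + 0)*3)*145 - 67 = (1*3)*145 - 67 = 3*145 - 67 = 435 - 67 = 368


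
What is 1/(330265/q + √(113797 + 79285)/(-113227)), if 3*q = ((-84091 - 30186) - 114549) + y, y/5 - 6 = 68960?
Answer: 163724722404611493580/1398379390750695875657 + 169298620940848*√193082/1398379390750695875657 ≈ 0.11713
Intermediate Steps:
y = 344830 (y = 30 + 5*68960 = 30 + 344800 = 344830)
q = 38668 (q = (((-84091 - 30186) - 114549) + 344830)/3 = ((-114277 - 114549) + 344830)/3 = (-228826 + 344830)/3 = (⅓)*116004 = 38668)
1/(330265/q + √(113797 + 79285)/(-113227)) = 1/(330265/38668 + √(113797 + 79285)/(-113227)) = 1/(330265*(1/38668) + √193082*(-1/113227)) = 1/(330265/38668 - √193082/113227)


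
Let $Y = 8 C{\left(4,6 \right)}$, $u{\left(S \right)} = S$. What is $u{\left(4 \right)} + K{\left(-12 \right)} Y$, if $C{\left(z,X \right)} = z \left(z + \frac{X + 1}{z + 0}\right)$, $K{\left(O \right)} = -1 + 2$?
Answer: $188$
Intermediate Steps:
$K{\left(O \right)} = 1$
$C{\left(z,X \right)} = z \left(z + \frac{1 + X}{z}\right)$
$Y = 184$ ($Y = 8 \left(1 + 6 + 4^{2}\right) = 8 \left(1 + 6 + 16\right) = 8 \cdot 23 = 184$)
$u{\left(4 \right)} + K{\left(-12 \right)} Y = 4 + 1 \cdot 184 = 4 + 184 = 188$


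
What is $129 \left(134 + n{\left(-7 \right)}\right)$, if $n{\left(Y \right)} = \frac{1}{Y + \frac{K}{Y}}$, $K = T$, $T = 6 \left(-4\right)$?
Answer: $\frac{431247}{25} \approx 17250.0$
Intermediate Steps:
$T = -24$
$K = -24$
$n{\left(Y \right)} = \frac{1}{Y - \frac{24}{Y}}$
$129 \left(134 + n{\left(-7 \right)}\right) = 129 \left(134 - \frac{7}{-24 + \left(-7\right)^{2}}\right) = 129 \left(134 - \frac{7}{-24 + 49}\right) = 129 \left(134 - \frac{7}{25}\right) = 129 \cdot \frac{3343}{25} = \frac{431247}{25}$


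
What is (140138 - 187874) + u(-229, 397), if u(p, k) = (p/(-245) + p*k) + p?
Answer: -34024881/245 ≈ -1.3888e+5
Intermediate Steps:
u(p, k) = 244*p/245 + k*p (u(p, k) = (-p/245 + k*p) + p = 244*p/245 + k*p)
(140138 - 187874) + u(-229, 397) = (140138 - 187874) + (1/245)*(-229)*(244 + 245*397) = -47736 + (1/245)*(-229)*(244 + 97265) = -47736 + (1/245)*(-229)*97509 = -47736 - 22329561/245 = -34024881/245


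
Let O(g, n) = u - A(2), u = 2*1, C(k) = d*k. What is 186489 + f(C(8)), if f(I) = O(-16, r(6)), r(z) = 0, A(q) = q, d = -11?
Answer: 186489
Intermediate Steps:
C(k) = -11*k
u = 2
O(g, n) = 0 (O(g, n) = 2 - 1*2 = 2 - 2 = 0)
f(I) = 0
186489 + f(C(8)) = 186489 + 0 = 186489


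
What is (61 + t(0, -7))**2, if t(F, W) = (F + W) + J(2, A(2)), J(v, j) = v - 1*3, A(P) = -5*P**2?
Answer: 2809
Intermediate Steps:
J(v, j) = -3 + v (J(v, j) = v - 3 = -3 + v)
t(F, W) = -1 + F + W (t(F, W) = (F + W) + (-3 + 2) = (F + W) - 1 = -1 + F + W)
(61 + t(0, -7))**2 = (61 + (-1 + 0 - 7))**2 = (61 - 8)**2 = 53**2 = 2809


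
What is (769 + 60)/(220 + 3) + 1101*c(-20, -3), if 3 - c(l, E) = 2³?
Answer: -1226786/223 ≈ -5501.3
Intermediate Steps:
c(l, E) = -5 (c(l, E) = 3 - 1*2³ = 3 - 1*8 = 3 - 8 = -5)
(769 + 60)/(220 + 3) + 1101*c(-20, -3) = (769 + 60)/(220 + 3) + 1101*(-5) = 829/223 - 5505 = -1226786/223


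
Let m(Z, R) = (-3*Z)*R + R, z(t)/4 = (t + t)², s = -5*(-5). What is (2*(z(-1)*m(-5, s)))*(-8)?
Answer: -102400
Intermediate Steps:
s = 25
z(t) = 16*t² (z(t) = 4*(t + t)² = 4*(2*t)² = 4*(4*t²) = 16*t²)
m(Z, R) = R - 3*R*Z (m(Z, R) = -3*R*Z + R = R - 3*R*Z)
(2*(z(-1)*m(-5, s)))*(-8) = (2*((16*(-1)²)*(25*(1 - 3*(-5)))))*(-8) = (2*((16*1)*(25*(1 + 15))))*(-8) = (2*(16*(25*16)))*(-8) = (2*(16*400))*(-8) = (2*6400)*(-8) = 12800*(-8) = -102400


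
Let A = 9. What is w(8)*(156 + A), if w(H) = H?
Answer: 1320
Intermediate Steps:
w(8)*(156 + A) = 8*(156 + 9) = 8*165 = 1320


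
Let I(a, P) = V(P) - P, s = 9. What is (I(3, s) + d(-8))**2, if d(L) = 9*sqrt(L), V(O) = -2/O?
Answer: (83 - 162*I*sqrt(2))**2/81 ≈ -562.95 - 469.52*I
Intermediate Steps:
I(a, P) = -P - 2/P (I(a, P) = -2/P - P = -P - 2/P)
(I(3, s) + d(-8))**2 = ((-1*9 - 2/9) + 9*sqrt(-8))**2 = ((-9 - 2*1/9) + 9*(2*I*sqrt(2)))**2 = ((-9 - 2/9) + 18*I*sqrt(2))**2 = (-83/9 + 18*I*sqrt(2))**2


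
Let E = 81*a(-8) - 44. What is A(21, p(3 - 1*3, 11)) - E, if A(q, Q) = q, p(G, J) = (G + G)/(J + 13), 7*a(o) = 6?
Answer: -31/7 ≈ -4.4286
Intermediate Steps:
a(o) = 6/7 (a(o) = (1/7)*6 = 6/7)
p(G, J) = 2*G/(13 + J) (p(G, J) = (2*G)/(13 + J) = 2*G/(13 + J))
E = 178/7 (E = 81*(6/7) - 44 = 486/7 - 44 = 178/7 ≈ 25.429)
A(21, p(3 - 1*3, 11)) - E = 21 - 1*178/7 = 21 - 178/7 = -31/7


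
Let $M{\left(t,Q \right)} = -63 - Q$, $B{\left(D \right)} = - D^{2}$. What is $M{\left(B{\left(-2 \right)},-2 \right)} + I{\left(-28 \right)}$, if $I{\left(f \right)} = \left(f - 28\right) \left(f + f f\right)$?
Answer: $-42397$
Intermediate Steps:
$I{\left(f \right)} = \left(-28 + f\right) \left(f + f^{2}\right)$
$M{\left(B{\left(-2 \right)},-2 \right)} + I{\left(-28 \right)} = \left(-63 - -2\right) - 28 \left(-28 + \left(-28\right)^{2} - -756\right) = \left(-63 + 2\right) - 28 \left(-28 + 784 + 756\right) = -61 - 42336 = -42397$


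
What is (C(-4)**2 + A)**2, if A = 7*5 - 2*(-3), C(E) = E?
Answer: 3249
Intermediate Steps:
A = 41 (A = 35 + 6 = 41)
(C(-4)**2 + A)**2 = ((-4)**2 + 41)**2 = (16 + 41)**2 = 57**2 = 3249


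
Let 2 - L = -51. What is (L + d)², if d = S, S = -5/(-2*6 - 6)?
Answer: 919681/324 ≈ 2838.5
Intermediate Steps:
L = 53 (L = 2 - 1*(-51) = 2 + 51 = 53)
S = 5/18 (S = -5/(-12 - 6) = -5/(-18) = -5*(-1/18) = 5/18 ≈ 0.27778)
d = 5/18 ≈ 0.27778
(L + d)² = (53 + 5/18)² = (959/18)² = 919681/324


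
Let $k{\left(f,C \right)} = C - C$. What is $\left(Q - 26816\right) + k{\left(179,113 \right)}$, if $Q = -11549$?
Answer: $-38365$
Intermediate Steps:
$k{\left(f,C \right)} = 0$
$\left(Q - 26816\right) + k{\left(179,113 \right)} = \left(-11549 - 26816\right) + 0 = -38365 + 0 = -38365$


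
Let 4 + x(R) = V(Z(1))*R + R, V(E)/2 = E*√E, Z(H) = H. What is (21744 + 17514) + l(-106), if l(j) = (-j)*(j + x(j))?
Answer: -6110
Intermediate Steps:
V(E) = 2*E^(3/2) (V(E) = 2*(E*√E) = 2*E^(3/2))
x(R) = -4 + 3*R (x(R) = -4 + ((2*1^(3/2))*R + R) = -4 + ((2*1)*R + R) = -4 + (2*R + R) = -4 + 3*R)
l(j) = -j*(-4 + 4*j) (l(j) = (-j)*(j + (-4 + 3*j)) = (-j)*(-4 + 4*j) = -j*(-4 + 4*j))
(21744 + 17514) + l(-106) = (21744 + 17514) + 4*(-106)*(1 - 1*(-106)) = 39258 + 4*(-106)*(1 + 106) = 39258 + 4*(-106)*107 = 39258 - 45368 = -6110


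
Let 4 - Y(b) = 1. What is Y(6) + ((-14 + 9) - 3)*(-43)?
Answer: 347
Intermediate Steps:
Y(b) = 3 (Y(b) = 4 - 1*1 = 4 - 1 = 3)
Y(6) + ((-14 + 9) - 3)*(-43) = 3 + ((-14 + 9) - 3)*(-43) = 3 + (-5 - 3)*(-43) = 3 - 8*(-43) = 3 + 344 = 347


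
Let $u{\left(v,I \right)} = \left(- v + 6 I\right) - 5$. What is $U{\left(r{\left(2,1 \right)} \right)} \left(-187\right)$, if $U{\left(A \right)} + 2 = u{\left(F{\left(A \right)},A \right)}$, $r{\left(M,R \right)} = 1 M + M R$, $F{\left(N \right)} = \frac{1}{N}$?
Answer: $- \frac{12529}{4} \approx -3132.3$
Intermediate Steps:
$r{\left(M,R \right)} = M + M R$
$u{\left(v,I \right)} = -5 - v + 6 I$
$U{\left(A \right)} = -7 - \frac{1}{A} + 6 A$ ($U{\left(A \right)} = -2 - \left(5 + \frac{1}{A} - 6 A\right) = -7 - \frac{1}{A} + 6 A$)
$U{\left(r{\left(2,1 \right)} \right)} \left(-187\right) = \left(-7 - \frac{1}{2 \left(1 + 1\right)} + 6 \cdot 2 \left(1 + 1\right)\right) \left(-187\right) = \left(-7 - \frac{1}{2 \cdot 2} + 6 \cdot 2 \cdot 2\right) \left(-187\right) = \left(-7 - \frac{1}{4} + 6 \cdot 4\right) \left(-187\right) = \left(-7 - \frac{1}{4} + 24\right) \left(-187\right) = \frac{67}{4} \left(-187\right) = - \frac{12529}{4}$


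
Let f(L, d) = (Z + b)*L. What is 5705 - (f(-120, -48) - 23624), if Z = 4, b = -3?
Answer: 29449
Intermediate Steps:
f(L, d) = L (f(L, d) = (4 - 3)*L = 1*L = L)
5705 - (f(-120, -48) - 23624) = 5705 - (-120 - 23624) = 5705 - 1*(-23744) = 5705 + 23744 = 29449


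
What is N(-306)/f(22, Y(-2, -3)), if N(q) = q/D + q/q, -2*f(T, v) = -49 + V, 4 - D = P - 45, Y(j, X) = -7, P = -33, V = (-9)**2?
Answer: 7/41 ≈ 0.17073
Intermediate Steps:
V = 81
D = 82 (D = 4 - (-33 - 45) = 4 - 1*(-78) = 4 + 78 = 82)
f(T, v) = -16 (f(T, v) = -(-49 + 81)/2 = -1/2*32 = -16)
N(q) = 1 + q/82 (N(q) = q/82 + q/q = q*(1/82) + 1 = q/82 + 1 = 1 + q/82)
N(-306)/f(22, Y(-2, -3)) = (1 + (1/82)*(-306))/(-16) = (1 - 153/41)*(-1/16) = -112/41*(-1/16) = 7/41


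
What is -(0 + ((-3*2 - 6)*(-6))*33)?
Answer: -2376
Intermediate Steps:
-(0 + ((-3*2 - 6)*(-6))*33) = -(0 + ((-6 - 6)*(-6))*33) = -(0 - 12*(-6)*33) = -(0 + 72*33) = -(0 + 2376) = -1*2376 = -2376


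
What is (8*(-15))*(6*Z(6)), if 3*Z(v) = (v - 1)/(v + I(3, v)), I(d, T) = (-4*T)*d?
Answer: 200/11 ≈ 18.182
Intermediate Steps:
I(d, T) = -4*T*d
Z(v) = -(-1 + v)/(33*v) (Z(v) = ((v - 1)/(v - 4*v*3))/3 = ((-1 + v)/(v - 12*v))/3 = ((-1 + v)/((-11*v)))/3 = ((-1 + v)*(-1/(11*v)))/3 = (-(-1 + v)/(11*v))/3 = -(-1 + v)/(33*v))
(8*(-15))*(6*Z(6)) = (8*(-15))*(6*((1/33)*(1 - 1*6)/6)) = -720*(1/33)*(⅙)*(1 - 6) = -720*(1/33)*(⅙)*(-5) = -720*(-5)/198 = -120*(-5/33) = 200/11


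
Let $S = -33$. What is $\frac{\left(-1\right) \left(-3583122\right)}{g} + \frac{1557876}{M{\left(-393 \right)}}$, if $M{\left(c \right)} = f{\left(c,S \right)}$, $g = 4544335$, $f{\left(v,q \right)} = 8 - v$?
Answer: $\frac{7080947264382}{1822278335} \approx 3885.8$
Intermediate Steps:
$M{\left(c \right)} = 8 - c$
$\frac{\left(-1\right) \left(-3583122\right)}{g} + \frac{1557876}{M{\left(-393 \right)}} = \frac{\left(-1\right) \left(-3583122\right)}{4544335} + \frac{1557876}{8 - -393} = 3583122 \cdot \frac{1}{4544335} + \frac{1557876}{8 + 393} = \frac{3583122}{4544335} + \frac{1557876}{401} = \frac{7080947264382}{1822278335}$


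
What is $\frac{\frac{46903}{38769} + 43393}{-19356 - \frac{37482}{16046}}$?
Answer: $- \frac{13497495012760}{6021288175401} \approx -2.2416$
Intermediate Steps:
$\frac{\frac{46903}{38769} + 43393}{-19356 - \frac{37482}{16046}} = \frac{46903 \cdot \frac{1}{38769} + 43393}{-19356 - \frac{18741}{8023}} = \frac{\frac{46903}{38769} + 43393}{-19356 - \frac{18741}{8023}} = \frac{1682350120}{38769 \left(- \frac{155311929}{8023}\right)} = \frac{1682350120}{38769} \left(- \frac{8023}{155311929}\right) = - \frac{13497495012760}{6021288175401}$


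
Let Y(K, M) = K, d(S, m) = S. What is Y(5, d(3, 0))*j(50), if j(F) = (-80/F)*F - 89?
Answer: -845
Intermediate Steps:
j(F) = -169 (j(F) = -80 - 89 = -169)
Y(5, d(3, 0))*j(50) = 5*(-169) = -845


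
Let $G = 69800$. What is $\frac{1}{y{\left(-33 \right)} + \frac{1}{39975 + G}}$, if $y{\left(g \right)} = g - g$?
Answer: $109775$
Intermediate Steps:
$y{\left(g \right)} = 0$
$\frac{1}{y{\left(-33 \right)} + \frac{1}{39975 + G}} = \frac{1}{0 + \frac{1}{39975 + 69800}} = \frac{1}{0 + \frac{1}{109775}} = \frac{1}{\frac{1}{109775}} = 109775$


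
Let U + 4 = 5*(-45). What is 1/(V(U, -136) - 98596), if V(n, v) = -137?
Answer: -1/98733 ≈ -1.0128e-5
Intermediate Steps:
U = -229 (U = -4 + 5*(-45) = -4 - 225 = -229)
1/(V(U, -136) - 98596) = 1/(-137 - 98596) = 1/(-98733) = -1/98733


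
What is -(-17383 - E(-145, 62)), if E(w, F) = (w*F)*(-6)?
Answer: 71323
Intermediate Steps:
E(w, F) = -6*F*w (E(w, F) = (F*w)*(-6) = -6*F*w)
-(-17383 - E(-145, 62)) = -(-17383 - (-6)*62*(-145)) = -(-17383 - 1*53940) = -(-17383 - 53940) = -1*(-71323) = 71323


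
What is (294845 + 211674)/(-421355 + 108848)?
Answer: -38963/24039 ≈ -1.6208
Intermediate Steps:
(294845 + 211674)/(-421355 + 108848) = 506519/(-312507) = 506519*(-1/312507) = -38963/24039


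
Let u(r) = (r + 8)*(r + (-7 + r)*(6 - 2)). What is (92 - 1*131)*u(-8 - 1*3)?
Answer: -9711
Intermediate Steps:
u(r) = (-28 + 5*r)*(8 + r) (u(r) = (8 + r)*(r + (-7 + r)*4) = (8 + r)*(r + (-28 + 4*r)) = (8 + r)*(-28 + 5*r) = (-28 + 5*r)*(8 + r))
(92 - 1*131)*u(-8 - 1*3) = (92 - 1*131)*(-224 + 5*(-8 - 1*3)² + 12*(-8 - 1*3)) = (92 - 131)*(-224 + 5*(-8 - 3)² + 12*(-8 - 3)) = -39*(-224 + 5*(-11)² + 12*(-11)) = -39*(-224 + 5*121 - 132) = -39*(-224 + 605 - 132) = -39*249 = -9711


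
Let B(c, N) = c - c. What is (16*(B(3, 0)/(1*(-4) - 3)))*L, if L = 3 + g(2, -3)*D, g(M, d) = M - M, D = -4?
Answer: 0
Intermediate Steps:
g(M, d) = 0
B(c, N) = 0
L = 3 (L = 3 + 0*(-4) = 3 + 0 = 3)
(16*(B(3, 0)/(1*(-4) - 3)))*L = (16*(0/(1*(-4) - 3)))*3 = (16*(0/(-4 - 3)))*3 = (16*(0/(-7)))*3 = (16*(0*(-⅐)))*3 = (16*0)*3 = 0*3 = 0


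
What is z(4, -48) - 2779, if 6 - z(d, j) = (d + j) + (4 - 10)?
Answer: -2723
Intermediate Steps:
z(d, j) = 12 - d - j (z(d, j) = 6 - ((d + j) + (4 - 10)) = 6 - ((d + j) - 6) = 6 - (-6 + d + j) = 6 + (6 - d - j) = 12 - d - j)
z(4, -48) - 2779 = (12 - 1*4 - 1*(-48)) - 2779 = (12 - 4 + 48) - 2779 = 56 - 2779 = -2723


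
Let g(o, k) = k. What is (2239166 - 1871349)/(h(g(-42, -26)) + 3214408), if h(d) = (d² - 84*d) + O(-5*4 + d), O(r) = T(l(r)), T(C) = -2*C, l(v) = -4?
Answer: 367817/3217276 ≈ 0.11433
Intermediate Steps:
O(r) = 8 (O(r) = -2*(-4) = 8)
h(d) = 8 + d² - 84*d (h(d) = (d² - 84*d) + 8 = 8 + d² - 84*d)
(2239166 - 1871349)/(h(g(-42, -26)) + 3214408) = (2239166 - 1871349)/((8 + (-26)² - 84*(-26)) + 3214408) = 367817/((8 + 676 + 2184) + 3214408) = 367817/(2868 + 3214408) = 367817/3217276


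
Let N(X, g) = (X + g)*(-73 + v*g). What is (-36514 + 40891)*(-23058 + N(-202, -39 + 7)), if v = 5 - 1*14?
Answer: -321131736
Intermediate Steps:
v = -9 (v = 5 - 14 = -9)
N(X, g) = (-73 - 9*g)*(X + g) (N(X, g) = (X + g)*(-73 - 9*g) = (-73 - 9*g)*(X + g))
(-36514 + 40891)*(-23058 + N(-202, -39 + 7)) = (-36514 + 40891)*(-23058 + (-73*(-202) - 73*(-39 + 7) - 9*(-39 + 7)**2 - 9*(-202)*(-39 + 7))) = 4377*(-23058 + (14746 - 73*(-32) - 9*(-32)**2 - 9*(-202)*(-32))) = 4377*(-23058 + (14746 + 2336 - 9*1024 - 58176)) = 4377*(-23058 + (14746 + 2336 - 9216 - 58176)) = 4377*(-23058 - 50310) = 4377*(-73368) = -321131736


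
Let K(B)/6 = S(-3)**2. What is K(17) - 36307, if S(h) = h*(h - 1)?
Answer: -35443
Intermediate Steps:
S(h) = h*(-1 + h)
K(B) = 864 (K(B) = 6*(-3*(-1 - 3))**2 = 6*(-3*(-4))**2 = 6*12**2 = 6*144 = 864)
K(17) - 36307 = 864 - 36307 = -35443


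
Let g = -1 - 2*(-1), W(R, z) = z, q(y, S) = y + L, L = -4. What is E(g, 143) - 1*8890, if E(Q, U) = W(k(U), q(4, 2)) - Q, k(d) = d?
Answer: -8891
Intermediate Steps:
q(y, S) = -4 + y (q(y, S) = y - 4 = -4 + y)
g = 1 (g = -1 + 2 = 1)
E(Q, U) = -Q (E(Q, U) = (-4 + 4) - Q = 0 - Q = -Q)
E(g, 143) - 1*8890 = -1*1 - 1*8890 = -1 - 8890 = -8891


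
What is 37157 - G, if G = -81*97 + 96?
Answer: 44918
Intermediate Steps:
G = -7761 (G = -7857 + 96 = -7761)
37157 - G = 37157 - 1*(-7761) = 37157 + 7761 = 44918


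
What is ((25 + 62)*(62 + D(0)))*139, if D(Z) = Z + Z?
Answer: 749766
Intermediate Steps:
D(Z) = 2*Z
((25 + 62)*(62 + D(0)))*139 = ((25 + 62)*(62 + 2*0))*139 = (87*(62 + 0))*139 = (87*62)*139 = 5394*139 = 749766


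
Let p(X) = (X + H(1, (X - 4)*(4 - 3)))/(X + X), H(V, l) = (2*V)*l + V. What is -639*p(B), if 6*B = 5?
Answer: 17253/10 ≈ 1725.3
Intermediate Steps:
B = ⅚ (B = (⅙)*5 = ⅚ ≈ 0.83333)
H(V, l) = V + 2*V*l (H(V, l) = 2*V*l + V = V + 2*V*l)
p(X) = (-7 + 3*X)/(2*X) (p(X) = (X + 1*(1 + 2*((X - 4)*(4 - 3))))/(X + X) = (X + 1*(1 + 2*((-4 + X)*1)))/((2*X)) = (X + 1*(1 + 2*(-4 + X)))*(1/(2*X)) = (X + 1*(1 + (-8 + 2*X)))*(1/(2*X)) = (X + 1*(-7 + 2*X))*(1/(2*X)) = (X + (-7 + 2*X))*(1/(2*X)) = (-7 + 3*X)*(1/(2*X)) = (-7 + 3*X)/(2*X))
-639*p(B) = -639*(-7 + 3*(⅚))/(2*⅚) = -639*6*(-7 + 5/2)/(2*5) = -639*6*(-9)/(2*5*2) = -639*(-27/10) = 17253/10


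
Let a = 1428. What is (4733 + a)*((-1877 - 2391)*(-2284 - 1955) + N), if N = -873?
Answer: 111459753819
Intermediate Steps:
(4733 + a)*((-1877 - 2391)*(-2284 - 1955) + N) = (4733 + 1428)*((-1877 - 2391)*(-2284 - 1955) - 873) = 6161*(-4268*(-4239) - 873) = 6161*(18092052 - 873) = 6161*18091179 = 111459753819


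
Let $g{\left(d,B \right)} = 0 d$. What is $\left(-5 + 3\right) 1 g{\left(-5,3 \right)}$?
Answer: $0$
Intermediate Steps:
$g{\left(d,B \right)} = 0$
$\left(-5 + 3\right) 1 g{\left(-5,3 \right)} = \left(-5 + 3\right) 1 \cdot 0 = \left(-2\right) 1 \cdot 0 = \left(-2\right) 0 = 0$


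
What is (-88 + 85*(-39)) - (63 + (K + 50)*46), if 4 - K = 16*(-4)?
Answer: -8894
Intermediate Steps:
K = 68 (K = 4 - 16*(-4) = 4 - 1*(-64) = 4 + 64 = 68)
(-88 + 85*(-39)) - (63 + (K + 50)*46) = (-88 + 85*(-39)) - (63 + (68 + 50)*46) = (-88 - 3315) - (63 + 118*46) = -3403 - (63 + 5428) = -3403 - 1*5491 = -3403 - 5491 = -8894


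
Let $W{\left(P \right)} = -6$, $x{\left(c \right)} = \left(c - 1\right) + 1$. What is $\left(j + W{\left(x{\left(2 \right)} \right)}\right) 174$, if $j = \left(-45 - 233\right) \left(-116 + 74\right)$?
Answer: $2030580$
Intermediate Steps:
$x{\left(c \right)} = c$ ($x{\left(c \right)} = \left(-1 + c\right) + 1 = c$)
$j = 11676$ ($j = \left(-278\right) \left(-42\right) = 11676$)
$\left(j + W{\left(x{\left(2 \right)} \right)}\right) 174 = \left(11676 - 6\right) 174 = 11670 \cdot 174 = 2030580$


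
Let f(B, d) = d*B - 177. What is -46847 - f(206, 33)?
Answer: -53468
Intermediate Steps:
f(B, d) = -177 + B*d (f(B, d) = B*d - 177 = -177 + B*d)
-46847 - f(206, 33) = -46847 - (-177 + 206*33) = -46847 - (-177 + 6798) = -46847 - 1*6621 = -46847 - 6621 = -53468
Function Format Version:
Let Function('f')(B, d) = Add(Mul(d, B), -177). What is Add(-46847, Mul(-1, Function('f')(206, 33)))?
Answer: -53468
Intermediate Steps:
Function('f')(B, d) = Add(-177, Mul(B, d)) (Function('f')(B, d) = Add(Mul(B, d), -177) = Add(-177, Mul(B, d)))
Add(-46847, Mul(-1, Function('f')(206, 33))) = Add(-46847, Mul(-1, Add(-177, Mul(206, 33)))) = Add(-46847, Mul(-1, Add(-177, 6798))) = Add(-46847, Mul(-1, 6621)) = Add(-46847, -6621) = -53468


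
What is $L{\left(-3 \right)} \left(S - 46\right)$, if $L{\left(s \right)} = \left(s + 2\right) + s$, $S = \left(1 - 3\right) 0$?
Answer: $184$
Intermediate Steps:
$S = 0$ ($S = \left(-2\right) 0 = 0$)
$L{\left(s \right)} = 2 + 2 s$ ($L{\left(s \right)} = \left(2 + s\right) + s = 2 + 2 s$)
$L{\left(-3 \right)} \left(S - 46\right) = \left(2 + 2 \left(-3\right)\right) \left(0 - 46\right) = \left(2 - 6\right) \left(-46\right) = \left(-4\right) \left(-46\right) = 184$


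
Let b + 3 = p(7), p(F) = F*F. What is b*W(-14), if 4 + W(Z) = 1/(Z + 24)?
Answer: -897/5 ≈ -179.40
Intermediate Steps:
p(F) = F²
W(Z) = -4 + 1/(24 + Z) (W(Z) = -4 + 1/(Z + 24) = -4 + 1/(24 + Z))
b = 46 (b = -3 + 7² = -3 + 49 = 46)
b*W(-14) = 46*((-95 - 4*(-14))/(24 - 14)) = 46*((-95 + 56)/10) = 46*((⅒)*(-39)) = 46*(-39/10) = -897/5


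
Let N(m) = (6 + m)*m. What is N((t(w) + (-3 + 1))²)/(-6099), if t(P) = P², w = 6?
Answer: -1343272/6099 ≈ -220.24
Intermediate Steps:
N(m) = m*(6 + m)
N((t(w) + (-3 + 1))²)/(-6099) = ((6² + (-3 + 1))²*(6 + (6² + (-3 + 1))²))/(-6099) = ((36 - 2)²*(6 + (36 - 2)²))*(-1/6099) = (34²*(6 + 34²))*(-1/6099) = (1156*(6 + 1156))*(-1/6099) = (1156*1162)*(-1/6099) = 1343272*(-1/6099) = -1343272/6099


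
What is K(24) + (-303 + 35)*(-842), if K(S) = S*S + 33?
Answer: 226265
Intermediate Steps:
K(S) = 33 + S² (K(S) = S² + 33 = 33 + S²)
K(24) + (-303 + 35)*(-842) = (33 + 24²) + (-303 + 35)*(-842) = (33 + 576) - 268*(-842) = 609 + 225656 = 226265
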